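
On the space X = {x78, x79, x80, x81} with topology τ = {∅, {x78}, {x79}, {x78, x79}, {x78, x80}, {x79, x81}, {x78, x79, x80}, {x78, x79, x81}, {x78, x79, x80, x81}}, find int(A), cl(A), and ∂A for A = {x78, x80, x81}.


int(A) = {x78, x80}, cl(A) = {x78, x80, x81}, ∂A = {x81}.

Closed sets in (X, τ) are complements of opens:
  closed(X, τ) = {∅, {x80}, {x81}, {x78, x80}, {x79, x81}, {x80, x81}, {x78, x80, x81}, {x79, x80, x81}, {x78, x79, x80, x81}}.
int(A) = ⋃ {U ∈ τ : U ⊆ A}. Opens contained in A: ∅, {x78}, {x78, x80}.
Taking the union of these: int(A) = {x78, x80}.
cl(A) = ⋂ {C closed : A ⊆ C}. Closed sets containing A: {x78, x80, x81}, {x78, x79, x80, x81}.
Intersecting these: cl(A) = {x78, x80, x81}.
∂A = cl(A) ∖ int(A) = {x78, x80, x81} ∖ {x78, x80} = {x81}.


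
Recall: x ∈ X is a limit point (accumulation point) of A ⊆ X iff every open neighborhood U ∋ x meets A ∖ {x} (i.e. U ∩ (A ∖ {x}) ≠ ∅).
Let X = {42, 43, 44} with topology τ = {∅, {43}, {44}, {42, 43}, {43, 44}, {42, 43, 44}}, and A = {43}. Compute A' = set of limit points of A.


A' = {42}

For each x ∈ X, list the open sets U ∈ τ with x ∈ U, then check whether U ∩ (A ∖ {x}) ≠ ∅ for every such U.
  x = 42: opens ∋ x are {42, 43}, {42, 43, 44}; each meets A ∖ {42}, so x IS a limit point.
  x = 43: open {43} ∋ x has {43} ∩ (A ∖ {43}) = ∅, so x is NOT a limit point.
  x = 44: open {44} ∋ x has {44} ∩ (A ∖ {44}) = ∅, so x is NOT a limit point.
Collecting: A' = {42}.


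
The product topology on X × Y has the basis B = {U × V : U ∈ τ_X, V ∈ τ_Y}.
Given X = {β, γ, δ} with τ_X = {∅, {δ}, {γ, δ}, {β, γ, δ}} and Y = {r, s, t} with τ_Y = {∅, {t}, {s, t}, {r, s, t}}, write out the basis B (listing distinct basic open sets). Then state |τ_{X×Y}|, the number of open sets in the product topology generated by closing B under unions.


Basis B = {∅ × ∅, {δ} × {t}, {γ, δ} × {t}, {δ} × {s, t}, {β, γ, δ} × {t}, {δ} × {r, s, t}, {γ, δ} × {s, t}, {β, γ, δ} × {s, t}, {γ, δ} × {r, s, t}, {β, γ, δ} × {r, s, t}}; |τ_{X×Y}| = 20.

Enumerate products U × V with U ∈ τ_X, V ∈ τ_Y (deduplicated):
  ∅ × ∅ = {} (∅)
  {δ} × {t} = {(δ,t)}
  {γ, δ} × {t} = {(γ,t), (δ,t)}
  {δ} × {s, t} = {(δ,s), (δ,t)}
  {β, γ, δ} × {t} = {(β,t), (γ,t), (δ,t)}
  {δ} × {r, s, t} = {(δ,r), (δ,s), (δ,t)}
  {γ, δ} × {s, t} = {(γ,s), (γ,t), (δ,s), (δ,t)}
  {β, γ, δ} × {s, t} = {(β,s), (β,t), (γ,s), (γ,t), (δ,s), (δ,t)}
  {γ, δ} × {r, s, t} = {(γ,r), (γ,s), (γ,t), (δ,r), (δ,s), (δ,t)}
  {β, γ, δ} × {r, s, t} = {(β,r), (β,s), (β,t), (γ,r), (γ,s), (γ,t), (δ,r), (δ,s), (δ,t)}
These 10 distinct sets form the basis B.
Close under arbitrary unions to get τ_{X×Y}; counting gives |τ_{X×Y}| = 20.


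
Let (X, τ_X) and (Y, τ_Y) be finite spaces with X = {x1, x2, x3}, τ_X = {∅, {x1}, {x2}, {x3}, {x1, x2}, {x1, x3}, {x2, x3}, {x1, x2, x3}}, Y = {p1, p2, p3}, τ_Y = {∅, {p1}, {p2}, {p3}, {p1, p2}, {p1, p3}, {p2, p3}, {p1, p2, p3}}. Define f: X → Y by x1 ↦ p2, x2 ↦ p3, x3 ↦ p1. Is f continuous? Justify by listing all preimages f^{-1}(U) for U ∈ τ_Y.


f IS continuous.

Compute f^{-1}(U) for each U ∈ τ_Y:
  U = ∅: f^{-1}(U) = ∅ ∈ τ_X ✓.
  U = {p1}: f^{-1}(U) = {x3} ∈ τ_X ✓.
  U = {p2}: f^{-1}(U) = {x1} ∈ τ_X ✓.
  U = {p3}: f^{-1}(U) = {x2} ∈ τ_X ✓.
  U = {p1, p2}: f^{-1}(U) = {x1, x3} ∈ τ_X ✓.
  U = {p1, p3}: f^{-1}(U) = {x2, x3} ∈ τ_X ✓.
  U = {p2, p3}: f^{-1}(U) = {x1, x2} ∈ τ_X ✓.
  U = {p1, p2, p3}: f^{-1}(U) = {x1, x2, x3} ∈ τ_X ✓.
Every preimage lies in τ_X, so f IS continuous.


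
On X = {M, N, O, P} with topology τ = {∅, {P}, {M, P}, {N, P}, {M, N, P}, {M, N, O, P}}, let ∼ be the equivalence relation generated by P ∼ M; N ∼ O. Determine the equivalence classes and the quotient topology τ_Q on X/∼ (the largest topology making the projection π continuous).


X/∼ = {[M=P], [N=O]}; |τ_Q| = 3.

Equivalence classes: [M=P], [N=O].
Quotient map π: X → X/∼ sends M ↦ [M=P], N ↦ [N=O], O ↦ [N=O], P ↦ [M=P].
For each subset V ⊆ X/∼, compute π^{-1}(V) ⊆ X and check whether π^{-1}(V) ∈ τ. V is open in τ_Q iff π^{-1}(V) ∈ τ.
  V = {}: π^{-1}(V) = ∅ ∈ τ ✓.
  V = {[M=P]}: π^{-1}(V) = {M, P} ∈ τ ✓.
  V = {[N=O]}: π^{-1}(V) = {N, O} ∉ τ ✗.
  V = {[M=P], [N=O]}: π^{-1}(V) = {M, N, O, P} ∈ τ ✓.
Open sets in the quotient: τ_Q = {{}, {[M=P]}, {[M=P], [N=O]}} (3 elements).


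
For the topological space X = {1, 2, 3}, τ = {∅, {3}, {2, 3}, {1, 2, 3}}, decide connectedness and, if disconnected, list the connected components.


(X, τ) is connected.

Find clopen sets (U ∈ τ with X ∖ U ∈ τ):
  U = ∅, X ∖ U = {1, 2, 3} — both open, so U is clopen.
  U = {1, 2, 3}, X ∖ U = ∅ — both open, so U is clopen.
Only trivial clopens (∅ and X) exist, so (X, τ) is connected.
Compute connected components by grouping points that agree on all clopens:
  component: {1, 2, 3}


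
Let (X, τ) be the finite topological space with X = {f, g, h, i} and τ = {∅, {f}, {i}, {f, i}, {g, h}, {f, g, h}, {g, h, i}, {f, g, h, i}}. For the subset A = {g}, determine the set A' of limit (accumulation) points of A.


A' = {h}

For each x ∈ X, list the open sets U ∈ τ with x ∈ U, then check whether U ∩ (A ∖ {x}) ≠ ∅ for every such U.
  x = f: open {f} ∋ x has {f} ∩ (A ∖ {f}) = ∅, so x is NOT a limit point.
  x = g: open {g, h} ∋ x has {g, h} ∩ (A ∖ {g}) = ∅, so x is NOT a limit point.
  x = h: opens ∋ x are {g, h}, {f, g, h}, {g, h, i}, {f, g, h, i}; each meets A ∖ {h}, so x IS a limit point.
  x = i: open {i} ∋ x has {i} ∩ (A ∖ {i}) = ∅, so x is NOT a limit point.
Collecting: A' = {h}.


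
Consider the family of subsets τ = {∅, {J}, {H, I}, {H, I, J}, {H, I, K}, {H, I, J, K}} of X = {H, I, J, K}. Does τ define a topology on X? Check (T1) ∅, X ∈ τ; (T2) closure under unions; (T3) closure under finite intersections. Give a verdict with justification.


τ IS a topology on X.

Axiom (T1): ∅ ∈ τ? Yes; X ∈ τ? Yes.
Axiom (T2/T3): check pairwise unions and intersections of members of τ.
All pairwise intersections and unions checked — each lies in τ. Therefore τ satisfies (T1), (T2), (T3): it IS a topology on X.


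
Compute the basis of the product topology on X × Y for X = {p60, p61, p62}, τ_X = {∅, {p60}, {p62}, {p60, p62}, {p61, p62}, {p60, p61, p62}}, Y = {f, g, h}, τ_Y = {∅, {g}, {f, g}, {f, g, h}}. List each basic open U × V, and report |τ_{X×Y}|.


Basis B = {∅ × ∅, {p60} × {g}, {p62} × {g}, {p60} × {f, g}, {p60, p62} × {g}, {p61, p62} × {g}, {p62} × {f, g}, {p60} × {f, g, h}, {p60, p61, p62} × {g}, {p62} × {f, g, h}, {p60, p62} × {f, g}, {p61, p62} × {f, g}, {p60, p62} × {f, g, h}, {p60, p61, p62} × {f, g}, {p61, p62} × {f, g, h}, {p60, p61, p62} × {f, g, h}}; |τ_{X×Y}| = 40.

Enumerate products U × V with U ∈ τ_X, V ∈ τ_Y (deduplicated):
  ∅ × ∅ = {} (∅)
  {p60} × {g} = {(p60,g)}
  {p62} × {g} = {(p62,g)}
  {p60} × {f, g} = {(p60,f), (p60,g)}
  {p60, p62} × {g} = {(p60,g), (p62,g)}
  {p61, p62} × {g} = {(p61,g), (p62,g)}
  {p62} × {f, g} = {(p62,f), (p62,g)}
  {p60} × {f, g, h} = {(p60,f), (p60,g), (p60,h)}
  {p60, p61, p62} × {g} = {(p60,g), (p61,g), (p62,g)}
  {p62} × {f, g, h} = {(p62,f), (p62,g), (p62,h)}
  {p60, p62} × {f, g} = {(p60,f), (p60,g), (p62,f), (p62,g)}
  {p61, p62} × {f, g} = {(p61,f), (p61,g), (p62,f), (p62,g)}
  {p60, p62} × {f, g, h} = {(p60,f), (p60,g), (p60,h), (p62,f), (p62,g), (p62,h)}
  {p60, p61, p62} × {f, g} = {(p60,f), (p60,g), (p61,f), (p61,g), (p62,f), (p62,g)}
  {p61, p62} × {f, g, h} = {(p61,f), (p61,g), (p61,h), (p62,f), (p62,g), (p62,h)}
  {p60, p61, p62} × {f, g, h} = {(p60,f), (p60,g), (p60,h), (p61,f), (p61,g), (p61,h), (p62,f), (p62,g), (p62,h)}
These 16 distinct sets form the basis B.
Close under arbitrary unions to get τ_{X×Y}; counting gives |τ_{X×Y}| = 40.


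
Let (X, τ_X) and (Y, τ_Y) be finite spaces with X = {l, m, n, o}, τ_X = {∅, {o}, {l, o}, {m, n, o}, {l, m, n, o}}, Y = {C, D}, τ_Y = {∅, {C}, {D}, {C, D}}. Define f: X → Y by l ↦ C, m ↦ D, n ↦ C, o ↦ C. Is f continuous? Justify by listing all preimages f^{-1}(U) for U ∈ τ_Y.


f is NOT continuous.

Compute f^{-1}(U) for each U ∈ τ_Y:
  U = ∅: f^{-1}(U) = ∅ ∈ τ_X ✓.
  U = {C}: f^{-1}(U) = {l, n, o} ∉ τ_X ✗.
  U = {D}: f^{-1}(U) = {m} ∉ τ_X ✗.
  U = {C, D}: f^{-1}(U) = {l, m, n, o} ∈ τ_X ✓.
Found U = {C} with f^{-1}(U) = {l, n, o} not in τ_X. Therefore f is NOT continuous.


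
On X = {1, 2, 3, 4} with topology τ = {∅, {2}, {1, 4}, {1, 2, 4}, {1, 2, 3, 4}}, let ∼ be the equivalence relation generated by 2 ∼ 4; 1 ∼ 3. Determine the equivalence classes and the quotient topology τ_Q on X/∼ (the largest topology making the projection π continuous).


X/∼ = {[1=3], [2=4]}; |τ_Q| = 2.

Equivalence classes: [1=3], [2=4].
Quotient map π: X → X/∼ sends 1 ↦ [1=3], 2 ↦ [2=4], 3 ↦ [1=3], 4 ↦ [2=4].
For each subset V ⊆ X/∼, compute π^{-1}(V) ⊆ X and check whether π^{-1}(V) ∈ τ. V is open in τ_Q iff π^{-1}(V) ∈ τ.
  V = {}: π^{-1}(V) = ∅ ∈ τ ✓.
  V = {[1=3]}: π^{-1}(V) = {1, 3} ∉ τ ✗.
  V = {[2=4]}: π^{-1}(V) = {2, 4} ∉ τ ✗.
  V = {[1=3], [2=4]}: π^{-1}(V) = {1, 2, 3, 4} ∈ τ ✓.
Open sets in the quotient: τ_Q = {{}, {[1=3], [2=4]}} (2 elements).


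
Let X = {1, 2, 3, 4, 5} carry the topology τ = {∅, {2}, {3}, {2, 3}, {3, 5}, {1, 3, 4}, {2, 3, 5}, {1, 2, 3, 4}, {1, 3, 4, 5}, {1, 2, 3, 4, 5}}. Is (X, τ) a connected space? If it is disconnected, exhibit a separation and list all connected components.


(X, τ) is disconnected; components = [{2}, {1, 3, 4, 5}].

Find clopen sets (U ∈ τ with X ∖ U ∈ τ):
  U = ∅, X ∖ U = {1, 2, 3, 4, 5} — both open, so U is clopen.
  U = {2}, X ∖ U = {1, 3, 4, 5} — both open, so U is clopen.
  U = {1, 3, 4, 5}, X ∖ U = {2} — both open, so U is clopen.
  U = {1, 2, 3, 4, 5}, X ∖ U = ∅ — both open, so U is clopen.
Nontrivial clopen(s) exist: e.g. {2}. So (X, τ) is disconnected.
Compute connected components by grouping points that agree on all clopens:
  component: {2}
  component: {1, 3, 4, 5}


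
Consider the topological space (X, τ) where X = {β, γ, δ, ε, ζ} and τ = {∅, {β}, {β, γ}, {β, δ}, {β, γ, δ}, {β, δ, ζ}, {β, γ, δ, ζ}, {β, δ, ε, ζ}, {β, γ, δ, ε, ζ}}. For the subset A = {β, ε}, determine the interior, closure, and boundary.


int(A) = {β}, cl(A) = {β, γ, δ, ε, ζ}, ∂A = {γ, δ, ε, ζ}.

Closed sets in (X, τ) are complements of opens:
  closed(X, τ) = {∅, {γ}, {ε}, {γ, ε}, {ε, ζ}, {γ, ε, ζ}, {δ, ε, ζ}, {γ, δ, ε, ζ}, {β, γ, δ, ε, ζ}}.
int(A) = ⋃ {U ∈ τ : U ⊆ A}. Opens contained in A: ∅, {β}.
Taking the union of these: int(A) = {β}.
cl(A) = ⋂ {C closed : A ⊆ C}. Closed sets containing A: {β, γ, δ, ε, ζ}.
Intersecting these: cl(A) = {β, γ, δ, ε, ζ}.
∂A = cl(A) ∖ int(A) = {β, γ, δ, ε, ζ} ∖ {β} = {γ, δ, ε, ζ}.


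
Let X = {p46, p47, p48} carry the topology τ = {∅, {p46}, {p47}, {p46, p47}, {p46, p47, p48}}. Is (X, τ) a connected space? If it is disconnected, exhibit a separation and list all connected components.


(X, τ) is connected.

Find clopen sets (U ∈ τ with X ∖ U ∈ τ):
  U = ∅, X ∖ U = {p46, p47, p48} — both open, so U is clopen.
  U = {p46, p47, p48}, X ∖ U = ∅ — both open, so U is clopen.
Only trivial clopens (∅ and X) exist, so (X, τ) is connected.
Compute connected components by grouping points that agree on all clopens:
  component: {p46, p47, p48}


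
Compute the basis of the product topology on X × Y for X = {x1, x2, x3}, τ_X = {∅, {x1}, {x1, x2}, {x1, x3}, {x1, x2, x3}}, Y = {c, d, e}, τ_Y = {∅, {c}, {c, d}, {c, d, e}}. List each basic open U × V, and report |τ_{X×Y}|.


Basis B = {∅ × ∅, {x1} × {c}, {x1} × {c, d}, {x1, x2} × {c}, {x1, x3} × {c}, {x1} × {c, d, e}, {x1, x2, x3} × {c}, {x1, x2} × {c, d}, {x1, x3} × {c, d}, {x1, x2} × {c, d, e}, {x1, x3} × {c, d, e}, {x1, x2, x3} × {c, d}, {x1, x2, x3} × {c, d, e}}; |τ_{X×Y}| = 30.

Enumerate products U × V with U ∈ τ_X, V ∈ τ_Y (deduplicated):
  ∅ × ∅ = {} (∅)
  {x1} × {c} = {(x1,c)}
  {x1} × {c, d} = {(x1,c), (x1,d)}
  {x1, x2} × {c} = {(x1,c), (x2,c)}
  {x1, x3} × {c} = {(x1,c), (x3,c)}
  {x1} × {c, d, e} = {(x1,c), (x1,d), (x1,e)}
  {x1, x2, x3} × {c} = {(x1,c), (x2,c), (x3,c)}
  {x1, x2} × {c, d} = {(x1,c), (x1,d), (x2,c), (x2,d)}
  {x1, x3} × {c, d} = {(x1,c), (x1,d), (x3,c), (x3,d)}
  {x1, x2} × {c, d, e} = {(x1,c), (x1,d), (x1,e), (x2,c), (x2,d), (x2,e)}
  {x1, x3} × {c, d, e} = {(x1,c), (x1,d), (x1,e), (x3,c), (x3,d), (x3,e)}
  {x1, x2, x3} × {c, d} = {(x1,c), (x1,d), (x2,c), (x2,d), (x3,c), (x3,d)}
  {x1, x2, x3} × {c, d, e} = {(x1,c), (x1,d), (x1,e), (x2,c), (x2,d), (x2,e), (x3,c), (x3,d), (x3,e)}
These 13 distinct sets form the basis B.
Close under arbitrary unions to get τ_{X×Y}; counting gives |τ_{X×Y}| = 30.


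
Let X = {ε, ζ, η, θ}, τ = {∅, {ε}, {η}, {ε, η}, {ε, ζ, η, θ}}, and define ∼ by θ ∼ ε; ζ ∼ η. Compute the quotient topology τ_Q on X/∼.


X/∼ = {[ε=θ], [ζ=η]}; |τ_Q| = 2.

Equivalence classes: [ε=θ], [ζ=η].
Quotient map π: X → X/∼ sends ε ↦ [ε=θ], ζ ↦ [ζ=η], η ↦ [ζ=η], θ ↦ [ε=θ].
For each subset V ⊆ X/∼, compute π^{-1}(V) ⊆ X and check whether π^{-1}(V) ∈ τ. V is open in τ_Q iff π^{-1}(V) ∈ τ.
  V = {}: π^{-1}(V) = ∅ ∈ τ ✓.
  V = {[ε=θ]}: π^{-1}(V) = {ε, θ} ∉ τ ✗.
  V = {[ζ=η]}: π^{-1}(V) = {ζ, η} ∉ τ ✗.
  V = {[ε=θ], [ζ=η]}: π^{-1}(V) = {ε, ζ, η, θ} ∈ τ ✓.
Open sets in the quotient: τ_Q = {{}, {[ε=θ], [ζ=η]}} (2 elements).


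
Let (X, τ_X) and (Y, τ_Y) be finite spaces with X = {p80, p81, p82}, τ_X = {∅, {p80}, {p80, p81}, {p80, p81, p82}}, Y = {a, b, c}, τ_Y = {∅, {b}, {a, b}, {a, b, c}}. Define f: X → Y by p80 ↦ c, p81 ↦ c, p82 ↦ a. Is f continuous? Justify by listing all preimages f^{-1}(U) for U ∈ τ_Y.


f is NOT continuous.

Compute f^{-1}(U) for each U ∈ τ_Y:
  U = ∅: f^{-1}(U) = ∅ ∈ τ_X ✓.
  U = {b}: f^{-1}(U) = ∅ ∈ τ_X ✓.
  U = {a, b}: f^{-1}(U) = {p82} ∉ τ_X ✗.
  U = {a, b, c}: f^{-1}(U) = {p80, p81, p82} ∈ τ_X ✓.
Found U = {a, b} with f^{-1}(U) = {p82} not in τ_X. Therefore f is NOT continuous.


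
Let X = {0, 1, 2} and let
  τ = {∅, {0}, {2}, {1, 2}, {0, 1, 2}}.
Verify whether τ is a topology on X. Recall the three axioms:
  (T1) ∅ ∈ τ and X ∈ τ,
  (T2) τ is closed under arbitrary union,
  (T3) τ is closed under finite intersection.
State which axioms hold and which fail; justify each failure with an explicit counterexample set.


τ is NOT a topology on X.

Axiom (T1): ∅ ∈ τ? Yes; X ∈ τ? Yes.
Axiom (T2/T3): check pairwise unions and intersections of members of τ.
Counterexample for (T2): {0} ∪ {2} = {0, 2} ∉ τ. Therefore τ is NOT a topology.


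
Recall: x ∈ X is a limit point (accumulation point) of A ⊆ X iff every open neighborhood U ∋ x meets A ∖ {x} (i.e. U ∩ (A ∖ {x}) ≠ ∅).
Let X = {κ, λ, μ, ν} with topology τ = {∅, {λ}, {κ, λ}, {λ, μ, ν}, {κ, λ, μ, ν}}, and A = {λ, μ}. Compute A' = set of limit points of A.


A' = {κ, μ, ν}

For each x ∈ X, list the open sets U ∈ τ with x ∈ U, then check whether U ∩ (A ∖ {x}) ≠ ∅ for every such U.
  x = κ: opens ∋ x are {κ, λ}, {κ, λ, μ, ν}; each meets A ∖ {κ}, so x IS a limit point.
  x = λ: open {λ} ∋ x has {λ} ∩ (A ∖ {λ}) = ∅, so x is NOT a limit point.
  x = μ: opens ∋ x are {λ, μ, ν}, {κ, λ, μ, ν}; each meets A ∖ {μ}, so x IS a limit point.
  x = ν: opens ∋ x are {λ, μ, ν}, {κ, λ, μ, ν}; each meets A ∖ {ν}, so x IS a limit point.
Collecting: A' = {κ, μ, ν}.


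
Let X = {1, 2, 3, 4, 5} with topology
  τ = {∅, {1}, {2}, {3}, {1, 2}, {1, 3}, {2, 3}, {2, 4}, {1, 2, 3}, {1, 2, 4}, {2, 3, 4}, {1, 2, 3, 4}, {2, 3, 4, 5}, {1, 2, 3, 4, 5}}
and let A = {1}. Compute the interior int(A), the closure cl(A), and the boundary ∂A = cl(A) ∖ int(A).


int(A) = {1}, cl(A) = {1}, ∂A = ∅.

Closed sets in (X, τ) are complements of opens:
  closed(X, τ) = {∅, {1}, {5}, {1, 5}, {3, 5}, {4, 5}, {1, 3, 5}, {1, 4, 5}, {2, 4, 5}, {3, 4, 5}, {1, 2, 4, 5}, {1, 3, 4, 5}, {2, 3, 4, 5}, {1, 2, 3, 4, 5}}.
int(A) = ⋃ {U ∈ τ : U ⊆ A}. Opens contained in A: ∅, {1}.
Taking the union of these: int(A) = {1}.
cl(A) = ⋂ {C closed : A ⊆ C}. Closed sets containing A: {1}, {1, 5}, {1, 3, 5}, {1, 4, 5}, {1, 2, 4, 5}, {1, 3, 4, 5}, {1, 2, 3, 4, 5}.
Intersecting these: cl(A) = {1}.
∂A = cl(A) ∖ int(A) = {1} ∖ {1} = ∅.


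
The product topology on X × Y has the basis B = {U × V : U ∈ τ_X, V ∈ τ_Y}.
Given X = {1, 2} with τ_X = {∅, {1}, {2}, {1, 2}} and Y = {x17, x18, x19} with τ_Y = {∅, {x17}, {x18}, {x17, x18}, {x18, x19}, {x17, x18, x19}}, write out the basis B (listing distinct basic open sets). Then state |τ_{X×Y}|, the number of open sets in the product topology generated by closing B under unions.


Basis B = {∅ × ∅, {1} × {x17}, {1} × {x18}, {2} × {x17}, {2} × {x18}, {1} × {x17, x18}, {1, 2} × {x17}, {1} × {x18, x19}, {1, 2} × {x18}, {2} × {x17, x18}, {2} × {x18, x19}, {1} × {x17, x18, x19}, {2} × {x17, x18, x19}, {1, 2} × {x17, x18}, {1, 2} × {x18, x19}, {1, 2} × {x17, x18, x19}}; |τ_{X×Y}| = 36.

Enumerate products U × V with U ∈ τ_X, V ∈ τ_Y (deduplicated):
  ∅ × ∅ = {} (∅)
  {1} × {x17} = {(1,x17)}
  {1} × {x18} = {(1,x18)}
  {2} × {x17} = {(2,x17)}
  {2} × {x18} = {(2,x18)}
  {1} × {x17, x18} = {(1,x17), (1,x18)}
  {1, 2} × {x17} = {(1,x17), (2,x17)}
  {1} × {x18, x19} = {(1,x18), (1,x19)}
  {1, 2} × {x18} = {(1,x18), (2,x18)}
  {2} × {x17, x18} = {(2,x17), (2,x18)}
  {2} × {x18, x19} = {(2,x18), (2,x19)}
  {1} × {x17, x18, x19} = {(1,x17), (1,x18), (1,x19)}
  {2} × {x17, x18, x19} = {(2,x17), (2,x18), (2,x19)}
  {1, 2} × {x17, x18} = {(1,x17), (1,x18), (2,x17), (2,x18)}
  {1, 2} × {x18, x19} = {(1,x18), (1,x19), (2,x18), (2,x19)}
  {1, 2} × {x17, x18, x19} = {(1,x17), (1,x18), (1,x19), (2,x17), (2,x18), (2,x19)}
These 16 distinct sets form the basis B.
Close under arbitrary unions to get τ_{X×Y}; counting gives |τ_{X×Y}| = 36.


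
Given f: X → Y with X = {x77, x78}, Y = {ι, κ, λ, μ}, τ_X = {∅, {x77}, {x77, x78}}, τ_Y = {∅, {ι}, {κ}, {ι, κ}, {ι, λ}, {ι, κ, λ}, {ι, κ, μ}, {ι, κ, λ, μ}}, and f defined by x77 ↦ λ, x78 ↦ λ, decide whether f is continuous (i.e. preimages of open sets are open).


f IS continuous.

Compute f^{-1}(U) for each U ∈ τ_Y:
  U = ∅: f^{-1}(U) = ∅ ∈ τ_X ✓.
  U = {ι}: f^{-1}(U) = ∅ ∈ τ_X ✓.
  U = {κ}: f^{-1}(U) = ∅ ∈ τ_X ✓.
  U = {ι, κ}: f^{-1}(U) = ∅ ∈ τ_X ✓.
  U = {ι, λ}: f^{-1}(U) = {x77, x78} ∈ τ_X ✓.
  U = {ι, κ, λ}: f^{-1}(U) = {x77, x78} ∈ τ_X ✓.
  U = {ι, κ, μ}: f^{-1}(U) = ∅ ∈ τ_X ✓.
  U = {ι, κ, λ, μ}: f^{-1}(U) = {x77, x78} ∈ τ_X ✓.
Every preimage lies in τ_X, so f IS continuous.


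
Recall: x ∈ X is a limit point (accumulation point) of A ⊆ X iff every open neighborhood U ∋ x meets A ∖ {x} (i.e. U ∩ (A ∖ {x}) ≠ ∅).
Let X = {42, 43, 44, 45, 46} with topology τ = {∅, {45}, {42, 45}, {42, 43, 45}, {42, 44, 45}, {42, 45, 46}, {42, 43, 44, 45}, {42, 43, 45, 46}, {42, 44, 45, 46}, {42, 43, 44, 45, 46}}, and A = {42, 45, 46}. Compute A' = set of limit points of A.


A' = {42, 43, 44, 46}

For each x ∈ X, list the open sets U ∈ τ with x ∈ U, then check whether U ∩ (A ∖ {x}) ≠ ∅ for every such U.
  x = 42: opens ∋ x are {42, 45}, {42, 43, 45}, {42, 44, 45}, {42, 45, 46}, {42, 43, 44, 45}, {42, 43, 45, 46}, {42, 44, 45, 46}, {42, 43, 44, 45, 46}; each meets A ∖ {42}, so x IS a limit point.
  x = 43: opens ∋ x are {42, 43, 45}, {42, 43, 44, 45}, {42, 43, 45, 46}, {42, 43, 44, 45, 46}; each meets A ∖ {43}, so x IS a limit point.
  x = 44: opens ∋ x are {42, 44, 45}, {42, 43, 44, 45}, {42, 44, 45, 46}, {42, 43, 44, 45, 46}; each meets A ∖ {44}, so x IS a limit point.
  x = 45: open {45} ∋ x has {45} ∩ (A ∖ {45}) = ∅, so x is NOT a limit point.
  x = 46: opens ∋ x are {42, 45, 46}, {42, 43, 45, 46}, {42, 44, 45, 46}, {42, 43, 44, 45, 46}; each meets A ∖ {46}, so x IS a limit point.
Collecting: A' = {42, 43, 44, 46}.


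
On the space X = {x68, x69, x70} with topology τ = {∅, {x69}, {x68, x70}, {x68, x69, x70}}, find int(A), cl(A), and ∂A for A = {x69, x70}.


int(A) = {x69}, cl(A) = {x68, x69, x70}, ∂A = {x68, x70}.

Closed sets in (X, τ) are complements of opens:
  closed(X, τ) = {∅, {x69}, {x68, x70}, {x68, x69, x70}}.
int(A) = ⋃ {U ∈ τ : U ⊆ A}. Opens contained in A: ∅, {x69}.
Taking the union of these: int(A) = {x69}.
cl(A) = ⋂ {C closed : A ⊆ C}. Closed sets containing A: {x68, x69, x70}.
Intersecting these: cl(A) = {x68, x69, x70}.
∂A = cl(A) ∖ int(A) = {x68, x69, x70} ∖ {x69} = {x68, x70}.


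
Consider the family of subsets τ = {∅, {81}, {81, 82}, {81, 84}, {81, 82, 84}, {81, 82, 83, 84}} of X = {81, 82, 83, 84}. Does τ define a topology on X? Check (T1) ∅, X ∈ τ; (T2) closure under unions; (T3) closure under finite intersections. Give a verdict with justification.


τ IS a topology on X.

Axiom (T1): ∅ ∈ τ? Yes; X ∈ τ? Yes.
Axiom (T2/T3): check pairwise unions and intersections of members of τ.
All pairwise intersections and unions checked — each lies in τ. Therefore τ satisfies (T1), (T2), (T3): it IS a topology on X.


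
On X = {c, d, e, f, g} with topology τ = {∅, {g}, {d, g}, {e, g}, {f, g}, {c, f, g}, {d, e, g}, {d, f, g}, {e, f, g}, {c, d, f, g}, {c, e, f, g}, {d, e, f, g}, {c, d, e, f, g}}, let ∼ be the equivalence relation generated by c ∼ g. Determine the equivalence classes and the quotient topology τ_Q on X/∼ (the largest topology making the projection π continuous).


X/∼ = {[c=g], [d], [e], [f]}; |τ_Q| = 5.

Equivalence classes: [c=g], [d], [e], [f].
Quotient map π: X → X/∼ sends c ↦ [c=g], d ↦ [d], e ↦ [e], f ↦ [f], g ↦ [c=g].
For each subset V ⊆ X/∼, compute π^{-1}(V) ⊆ X and check whether π^{-1}(V) ∈ τ. V is open in τ_Q iff π^{-1}(V) ∈ τ.
  V = {}: π^{-1}(V) = ∅ ∈ τ ✓.
  V = {[c=g]}: π^{-1}(V) = {c, g} ∉ τ ✗.
  V = {[d]}: π^{-1}(V) = {d} ∉ τ ✗.
  V = {[c=g], [d]}: π^{-1}(V) = {c, d, g} ∉ τ ✗.
  V = {[e]}: π^{-1}(V) = {e} ∉ τ ✗.
  V = {[c=g], [e]}: π^{-1}(V) = {c, e, g} ∉ τ ✗.
  V = {[d], [e]}: π^{-1}(V) = {d, e} ∉ τ ✗.
  V = {[c=g], [d], [e]}: π^{-1}(V) = {c, d, e, g} ∉ τ ✗.
  V = {[f]}: π^{-1}(V) = {f} ∉ τ ✗.
  V = {[c=g], [f]}: π^{-1}(V) = {c, f, g} ∈ τ ✓.
  V = {[d], [f]}: π^{-1}(V) = {d, f} ∉ τ ✗.
  V = {[c=g], [d], [f]}: π^{-1}(V) = {c, d, f, g} ∈ τ ✓.
  V = {[e], [f]}: π^{-1}(V) = {e, f} ∉ τ ✗.
  V = {[c=g], [e], [f]}: π^{-1}(V) = {c, e, f, g} ∈ τ ✓.
  V = {[d], [e], [f]}: π^{-1}(V) = {d, e, f} ∉ τ ✗.
  V = {[c=g], [d], [e], [f]}: π^{-1}(V) = {c, d, e, f, g} ∈ τ ✓.
Open sets in the quotient: τ_Q = {{}, {[c=g], [f]}, {[c=g], [d], [f]}, {[c=g], [e], [f]}, {[c=g], [d], [e], [f]}} (5 elements).


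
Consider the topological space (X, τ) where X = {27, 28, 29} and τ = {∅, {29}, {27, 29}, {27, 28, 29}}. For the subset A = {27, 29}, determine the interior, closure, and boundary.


int(A) = {27, 29}, cl(A) = {27, 28, 29}, ∂A = {28}.

Closed sets in (X, τ) are complements of opens:
  closed(X, τ) = {∅, {28}, {27, 28}, {27, 28, 29}}.
int(A) = ⋃ {U ∈ τ : U ⊆ A}. Opens contained in A: ∅, {29}, {27, 29}.
Taking the union of these: int(A) = {27, 29}.
cl(A) = ⋂ {C closed : A ⊆ C}. Closed sets containing A: {27, 28, 29}.
Intersecting these: cl(A) = {27, 28, 29}.
∂A = cl(A) ∖ int(A) = {27, 28, 29} ∖ {27, 29} = {28}.


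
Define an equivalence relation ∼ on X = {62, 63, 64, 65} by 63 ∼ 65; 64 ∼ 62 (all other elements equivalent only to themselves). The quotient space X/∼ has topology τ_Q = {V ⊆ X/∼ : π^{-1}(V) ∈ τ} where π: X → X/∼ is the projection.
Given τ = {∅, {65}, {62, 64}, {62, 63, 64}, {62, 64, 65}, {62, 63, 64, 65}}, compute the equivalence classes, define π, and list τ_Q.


X/∼ = {[62=64], [63=65]}; |τ_Q| = 3.

Equivalence classes: [62=64], [63=65].
Quotient map π: X → X/∼ sends 62 ↦ [62=64], 63 ↦ [63=65], 64 ↦ [62=64], 65 ↦ [63=65].
For each subset V ⊆ X/∼, compute π^{-1}(V) ⊆ X and check whether π^{-1}(V) ∈ τ. V is open in τ_Q iff π^{-1}(V) ∈ τ.
  V = {}: π^{-1}(V) = ∅ ∈ τ ✓.
  V = {[62=64]}: π^{-1}(V) = {62, 64} ∈ τ ✓.
  V = {[63=65]}: π^{-1}(V) = {63, 65} ∉ τ ✗.
  V = {[62=64], [63=65]}: π^{-1}(V) = {62, 63, 64, 65} ∈ τ ✓.
Open sets in the quotient: τ_Q = {{}, {[62=64]}, {[62=64], [63=65]}} (3 elements).


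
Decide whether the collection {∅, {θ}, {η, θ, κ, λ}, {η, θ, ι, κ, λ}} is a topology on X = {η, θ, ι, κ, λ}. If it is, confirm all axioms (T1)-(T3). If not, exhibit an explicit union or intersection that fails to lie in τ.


τ IS a topology on X.

Axiom (T1): ∅ ∈ τ? Yes; X ∈ τ? Yes.
Axiom (T2/T3): check pairwise unions and intersections of members of τ.
All pairwise intersections and unions checked — each lies in τ. Therefore τ satisfies (T1), (T2), (T3): it IS a topology on X.


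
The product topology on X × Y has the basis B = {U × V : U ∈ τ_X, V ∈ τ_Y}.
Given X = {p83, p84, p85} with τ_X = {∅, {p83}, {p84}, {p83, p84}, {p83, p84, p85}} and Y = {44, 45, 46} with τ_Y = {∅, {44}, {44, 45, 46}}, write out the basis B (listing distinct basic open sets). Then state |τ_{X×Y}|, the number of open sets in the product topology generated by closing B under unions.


Basis B = {∅ × ∅, {p83} × {44}, {p84} × {44}, {p83, p84} × {44}, {p83} × {44, 45, 46}, {p83, p84, p85} × {44}, {p84} × {44, 45, 46}, {p83, p84} × {44, 45, 46}, {p83, p84, p85} × {44, 45, 46}}; |τ_{X×Y}| = 14.

Enumerate products U × V with U ∈ τ_X, V ∈ τ_Y (deduplicated):
  ∅ × ∅ = {} (∅)
  {p83} × {44} = {(p83,44)}
  {p84} × {44} = {(p84,44)}
  {p83, p84} × {44} = {(p83,44), (p84,44)}
  {p83} × {44, 45, 46} = {(p83,44), (p83,45), (p83,46)}
  {p83, p84, p85} × {44} = {(p83,44), (p84,44), (p85,44)}
  {p84} × {44, 45, 46} = {(p84,44), (p84,45), (p84,46)}
  {p83, p84} × {44, 45, 46} = {(p83,44), (p83,45), (p83,46), (p84,44), (p84,45), (p84,46)}
  {p83, p84, p85} × {44, 45, 46} = {(p83,44), (p83,45), (p83,46), (p84,44), (p84,45), (p84,46), (p85,44), (p85,45), (p85,46)}
These 9 distinct sets form the basis B.
Close under arbitrary unions to get τ_{X×Y}; counting gives |τ_{X×Y}| = 14.


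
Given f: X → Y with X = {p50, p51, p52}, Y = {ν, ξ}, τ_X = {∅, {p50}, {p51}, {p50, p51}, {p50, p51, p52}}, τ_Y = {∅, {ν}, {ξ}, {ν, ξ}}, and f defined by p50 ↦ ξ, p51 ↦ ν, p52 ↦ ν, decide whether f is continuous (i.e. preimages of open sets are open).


f is NOT continuous.

Compute f^{-1}(U) for each U ∈ τ_Y:
  U = ∅: f^{-1}(U) = ∅ ∈ τ_X ✓.
  U = {ν}: f^{-1}(U) = {p51, p52} ∉ τ_X ✗.
  U = {ξ}: f^{-1}(U) = {p50} ∈ τ_X ✓.
  U = {ν, ξ}: f^{-1}(U) = {p50, p51, p52} ∈ τ_X ✓.
Found U = {ν} with f^{-1}(U) = {p51, p52} not in τ_X. Therefore f is NOT continuous.


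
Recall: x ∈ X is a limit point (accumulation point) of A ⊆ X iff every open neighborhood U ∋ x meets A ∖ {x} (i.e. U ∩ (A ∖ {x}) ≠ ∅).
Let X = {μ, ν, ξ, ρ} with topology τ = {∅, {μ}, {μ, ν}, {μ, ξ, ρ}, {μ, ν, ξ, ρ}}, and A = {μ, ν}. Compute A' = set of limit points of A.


A' = {ν, ξ, ρ}

For each x ∈ X, list the open sets U ∈ τ with x ∈ U, then check whether U ∩ (A ∖ {x}) ≠ ∅ for every such U.
  x = μ: open {μ} ∋ x has {μ} ∩ (A ∖ {μ}) = ∅, so x is NOT a limit point.
  x = ν: opens ∋ x are {μ, ν}, {μ, ν, ξ, ρ}; each meets A ∖ {ν}, so x IS a limit point.
  x = ξ: opens ∋ x are {μ, ξ, ρ}, {μ, ν, ξ, ρ}; each meets A ∖ {ξ}, so x IS a limit point.
  x = ρ: opens ∋ x are {μ, ξ, ρ}, {μ, ν, ξ, ρ}; each meets A ∖ {ρ}, so x IS a limit point.
Collecting: A' = {ν, ξ, ρ}.


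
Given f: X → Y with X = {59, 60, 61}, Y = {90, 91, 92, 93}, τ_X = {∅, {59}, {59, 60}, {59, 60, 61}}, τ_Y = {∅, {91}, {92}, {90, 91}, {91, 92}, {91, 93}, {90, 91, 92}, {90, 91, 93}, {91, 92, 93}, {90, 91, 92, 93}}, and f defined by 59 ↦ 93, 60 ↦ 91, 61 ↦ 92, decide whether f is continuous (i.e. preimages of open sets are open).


f is NOT continuous.

Compute f^{-1}(U) for each U ∈ τ_Y:
  U = ∅: f^{-1}(U) = ∅ ∈ τ_X ✓.
  U = {91}: f^{-1}(U) = {60} ∉ τ_X ✗.
  U = {92}: f^{-1}(U) = {61} ∉ τ_X ✗.
  U = {90, 91}: f^{-1}(U) = {60} ∉ τ_X ✗.
  U = {91, 92}: f^{-1}(U) = {60, 61} ∉ τ_X ✗.
  U = {91, 93}: f^{-1}(U) = {59, 60} ∈ τ_X ✓.
  U = {90, 91, 92}: f^{-1}(U) = {60, 61} ∉ τ_X ✗.
  U = {90, 91, 93}: f^{-1}(U) = {59, 60} ∈ τ_X ✓.
  U = {91, 92, 93}: f^{-1}(U) = {59, 60, 61} ∈ τ_X ✓.
  U = {90, 91, 92, 93}: f^{-1}(U) = {59, 60, 61} ∈ τ_X ✓.
Found U = {91} with f^{-1}(U) = {60} not in τ_X. Therefore f is NOT continuous.


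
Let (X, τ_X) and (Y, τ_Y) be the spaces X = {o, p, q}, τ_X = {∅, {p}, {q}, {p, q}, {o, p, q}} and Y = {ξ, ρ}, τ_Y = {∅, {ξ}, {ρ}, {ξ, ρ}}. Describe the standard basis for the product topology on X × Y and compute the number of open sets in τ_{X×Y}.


Basis B = {∅ × ∅, {p} × {ξ}, {p} × {ρ}, {q} × {ξ}, {q} × {ρ}, {p} × {ξ, ρ}, {p, q} × {ξ}, {p, q} × {ρ}, {q} × {ξ, ρ}, {o, p, q} × {ξ}, {o, p, q} × {ρ}, {p, q} × {ξ, ρ}, {o, p, q} × {ξ, ρ}}; |τ_{X×Y}| = 25.

Enumerate products U × V with U ∈ τ_X, V ∈ τ_Y (deduplicated):
  ∅ × ∅ = {} (∅)
  {p} × {ξ} = {(p,ξ)}
  {p} × {ρ} = {(p,ρ)}
  {q} × {ξ} = {(q,ξ)}
  {q} × {ρ} = {(q,ρ)}
  {p} × {ξ, ρ} = {(p,ξ), (p,ρ)}
  {p, q} × {ξ} = {(p,ξ), (q,ξ)}
  {p, q} × {ρ} = {(p,ρ), (q,ρ)}
  {q} × {ξ, ρ} = {(q,ξ), (q,ρ)}
  {o, p, q} × {ξ} = {(o,ξ), (p,ξ), (q,ξ)}
  {o, p, q} × {ρ} = {(o,ρ), (p,ρ), (q,ρ)}
  {p, q} × {ξ, ρ} = {(p,ξ), (p,ρ), (q,ξ), (q,ρ)}
  {o, p, q} × {ξ, ρ} = {(o,ξ), (o,ρ), (p,ξ), (p,ρ), (q,ξ), (q,ρ)}
These 13 distinct sets form the basis B.
Close under arbitrary unions to get τ_{X×Y}; counting gives |τ_{X×Y}| = 25.


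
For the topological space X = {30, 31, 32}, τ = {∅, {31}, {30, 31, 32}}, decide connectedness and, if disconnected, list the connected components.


(X, τ) is connected.

Find clopen sets (U ∈ τ with X ∖ U ∈ τ):
  U = ∅, X ∖ U = {30, 31, 32} — both open, so U is clopen.
  U = {30, 31, 32}, X ∖ U = ∅ — both open, so U is clopen.
Only trivial clopens (∅ and X) exist, so (X, τ) is connected.
Compute connected components by grouping points that agree on all clopens:
  component: {30, 31, 32}


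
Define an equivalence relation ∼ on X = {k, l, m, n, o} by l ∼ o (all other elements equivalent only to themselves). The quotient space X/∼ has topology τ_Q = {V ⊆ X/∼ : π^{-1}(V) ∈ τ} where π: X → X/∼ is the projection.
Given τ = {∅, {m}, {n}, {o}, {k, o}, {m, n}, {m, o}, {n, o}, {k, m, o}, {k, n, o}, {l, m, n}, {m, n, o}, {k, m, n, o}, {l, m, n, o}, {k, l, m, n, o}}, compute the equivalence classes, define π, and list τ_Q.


X/∼ = {[k], [l=o], [m], [n]}; |τ_Q| = 6.

Equivalence classes: [k], [l=o], [m], [n].
Quotient map π: X → X/∼ sends k ↦ [k], l ↦ [l=o], m ↦ [m], n ↦ [n], o ↦ [l=o].
For each subset V ⊆ X/∼, compute π^{-1}(V) ⊆ X and check whether π^{-1}(V) ∈ τ. V is open in τ_Q iff π^{-1}(V) ∈ τ.
  V = {}: π^{-1}(V) = ∅ ∈ τ ✓.
  V = {[k]}: π^{-1}(V) = {k} ∉ τ ✗.
  V = {[l=o]}: π^{-1}(V) = {l, o} ∉ τ ✗.
  V = {[k], [l=o]}: π^{-1}(V) = {k, l, o} ∉ τ ✗.
  V = {[m]}: π^{-1}(V) = {m} ∈ τ ✓.
  V = {[k], [m]}: π^{-1}(V) = {k, m} ∉ τ ✗.
  V = {[l=o], [m]}: π^{-1}(V) = {l, m, o} ∉ τ ✗.
  V = {[k], [l=o], [m]}: π^{-1}(V) = {k, l, m, o} ∉ τ ✗.
  V = {[n]}: π^{-1}(V) = {n} ∈ τ ✓.
  V = {[k], [n]}: π^{-1}(V) = {k, n} ∉ τ ✗.
  V = {[l=o], [n]}: π^{-1}(V) = {l, n, o} ∉ τ ✗.
  V = {[k], [l=o], [n]}: π^{-1}(V) = {k, l, n, o} ∉ τ ✗.
  V = {[m], [n]}: π^{-1}(V) = {m, n} ∈ τ ✓.
  V = {[k], [m], [n]}: π^{-1}(V) = {k, m, n} ∉ τ ✗.
  V = {[l=o], [m], [n]}: π^{-1}(V) = {l, m, n, o} ∈ τ ✓.
  V = {[k], [l=o], [m], [n]}: π^{-1}(V) = {k, l, m, n, o} ∈ τ ✓.
Open sets in the quotient: τ_Q = {{}, {[m]}, {[n]}, {[m], [n]}, {[l=o], [m], [n]}, {[k], [l=o], [m], [n]}} (6 elements).


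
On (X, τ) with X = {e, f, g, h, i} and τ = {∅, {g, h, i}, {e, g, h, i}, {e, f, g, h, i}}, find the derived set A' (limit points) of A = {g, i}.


A' = {e, f, g, h, i}

For each x ∈ X, list the open sets U ∈ τ with x ∈ U, then check whether U ∩ (A ∖ {x}) ≠ ∅ for every such U.
  x = e: opens ∋ x are {e, g, h, i}, {e, f, g, h, i}; each meets A ∖ {e}, so x IS a limit point.
  x = f: opens ∋ x are {e, f, g, h, i}; each meets A ∖ {f}, so x IS a limit point.
  x = g: opens ∋ x are {g, h, i}, {e, g, h, i}, {e, f, g, h, i}; each meets A ∖ {g}, so x IS a limit point.
  x = h: opens ∋ x are {g, h, i}, {e, g, h, i}, {e, f, g, h, i}; each meets A ∖ {h}, so x IS a limit point.
  x = i: opens ∋ x are {g, h, i}, {e, g, h, i}, {e, f, g, h, i}; each meets A ∖ {i}, so x IS a limit point.
Collecting: A' = {e, f, g, h, i}.


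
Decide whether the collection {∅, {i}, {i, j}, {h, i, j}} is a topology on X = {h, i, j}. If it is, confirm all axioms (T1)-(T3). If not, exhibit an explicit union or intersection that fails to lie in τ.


τ IS a topology on X.

Axiom (T1): ∅ ∈ τ? Yes; X ∈ τ? Yes.
Axiom (T2/T3): check pairwise unions and intersections of members of τ.
All pairwise intersections and unions checked — each lies in τ. Therefore τ satisfies (T1), (T2), (T3): it IS a topology on X.


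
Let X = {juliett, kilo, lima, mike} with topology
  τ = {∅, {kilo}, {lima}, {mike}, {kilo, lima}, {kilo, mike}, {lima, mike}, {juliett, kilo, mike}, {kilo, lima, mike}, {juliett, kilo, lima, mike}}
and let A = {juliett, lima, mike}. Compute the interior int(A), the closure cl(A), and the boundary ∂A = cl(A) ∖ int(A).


int(A) = {lima, mike}, cl(A) = {juliett, lima, mike}, ∂A = {juliett}.

Closed sets in (X, τ) are complements of opens:
  closed(X, τ) = {∅, {juliett}, {lima}, {juliett, kilo}, {juliett, lima}, {juliett, mike}, {juliett, kilo, lima}, {juliett, kilo, mike}, {juliett, lima, mike}, {juliett, kilo, lima, mike}}.
int(A) = ⋃ {U ∈ τ : U ⊆ A}. Opens contained in A: ∅, {lima}, {mike}, {lima, mike}.
Taking the union of these: int(A) = {lima, mike}.
cl(A) = ⋂ {C closed : A ⊆ C}. Closed sets containing A: {juliett, lima, mike}, {juliett, kilo, lima, mike}.
Intersecting these: cl(A) = {juliett, lima, mike}.
∂A = cl(A) ∖ int(A) = {juliett, lima, mike} ∖ {lima, mike} = {juliett}.


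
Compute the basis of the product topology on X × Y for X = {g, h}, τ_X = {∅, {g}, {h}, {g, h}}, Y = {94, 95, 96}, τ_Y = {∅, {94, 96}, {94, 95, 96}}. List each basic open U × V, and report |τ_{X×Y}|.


Basis B = {∅ × ∅, {g} × {94, 96}, {h} × {94, 96}, {g} × {94, 95, 96}, {h} × {94, 95, 96}, {g, h} × {94, 96}, {g, h} × {94, 95, 96}}; |τ_{X×Y}| = 9.

Enumerate products U × V with U ∈ τ_X, V ∈ τ_Y (deduplicated):
  ∅ × ∅ = {} (∅)
  {g} × {94, 96} = {(g,94), (g,96)}
  {h} × {94, 96} = {(h,94), (h,96)}
  {g} × {94, 95, 96} = {(g,94), (g,95), (g,96)}
  {h} × {94, 95, 96} = {(h,94), (h,95), (h,96)}
  {g, h} × {94, 96} = {(g,94), (g,96), (h,94), (h,96)}
  {g, h} × {94, 95, 96} = {(g,94), (g,95), (g,96), (h,94), (h,95), (h,96)}
These 7 distinct sets form the basis B.
Close under arbitrary unions to get τ_{X×Y}; counting gives |τ_{X×Y}| = 9.


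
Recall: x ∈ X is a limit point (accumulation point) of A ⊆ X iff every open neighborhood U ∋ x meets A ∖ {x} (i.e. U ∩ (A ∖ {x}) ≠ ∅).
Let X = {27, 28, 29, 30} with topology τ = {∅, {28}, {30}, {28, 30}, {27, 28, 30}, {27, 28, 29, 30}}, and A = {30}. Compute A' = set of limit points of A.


A' = {27, 29}

For each x ∈ X, list the open sets U ∈ τ with x ∈ U, then check whether U ∩ (A ∖ {x}) ≠ ∅ for every such U.
  x = 27: opens ∋ x are {27, 28, 30}, {27, 28, 29, 30}; each meets A ∖ {27}, so x IS a limit point.
  x = 28: open {28} ∋ x has {28} ∩ (A ∖ {28}) = ∅, so x is NOT a limit point.
  x = 29: opens ∋ x are {27, 28, 29, 30}; each meets A ∖ {29}, so x IS a limit point.
  x = 30: open {30} ∋ x has {30} ∩ (A ∖ {30}) = ∅, so x is NOT a limit point.
Collecting: A' = {27, 29}.


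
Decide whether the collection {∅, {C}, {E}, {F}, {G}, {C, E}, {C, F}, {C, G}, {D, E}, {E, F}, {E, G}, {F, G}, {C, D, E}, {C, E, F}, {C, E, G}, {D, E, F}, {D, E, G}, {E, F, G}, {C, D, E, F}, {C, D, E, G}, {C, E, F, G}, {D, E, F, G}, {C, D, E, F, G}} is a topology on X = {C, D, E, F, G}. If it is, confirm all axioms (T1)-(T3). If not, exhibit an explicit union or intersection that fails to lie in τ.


τ is NOT a topology on X.

Axiom (T1): ∅ ∈ τ? Yes; X ∈ τ? Yes.
Axiom (T2/T3): check pairwise unions and intersections of members of τ.
Counterexample for (T2): {C} ∪ {F, G} = {C, F, G} ∉ τ. Therefore τ is NOT a topology.


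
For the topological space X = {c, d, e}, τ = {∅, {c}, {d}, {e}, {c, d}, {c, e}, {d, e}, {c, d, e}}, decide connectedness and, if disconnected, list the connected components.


(X, τ) is disconnected; components = [{c}, {d}, {e}].

Find clopen sets (U ∈ τ with X ∖ U ∈ τ):
  U = ∅, X ∖ U = {c, d, e} — both open, so U is clopen.
  U = {c}, X ∖ U = {d, e} — both open, so U is clopen.
  U = {d}, X ∖ U = {c, e} — both open, so U is clopen.
  U = {e}, X ∖ U = {c, d} — both open, so U is clopen.
  U = {c, d}, X ∖ U = {e} — both open, so U is clopen.
  U = {c, e}, X ∖ U = {d} — both open, so U is clopen.
  U = {d, e}, X ∖ U = {c} — both open, so U is clopen.
  U = {c, d, e}, X ∖ U = ∅ — both open, so U is clopen.
Nontrivial clopen(s) exist: e.g. {c}. So (X, τ) is disconnected.
Compute connected components by grouping points that agree on all clopens:
  component: {c}
  component: {d}
  component: {e}


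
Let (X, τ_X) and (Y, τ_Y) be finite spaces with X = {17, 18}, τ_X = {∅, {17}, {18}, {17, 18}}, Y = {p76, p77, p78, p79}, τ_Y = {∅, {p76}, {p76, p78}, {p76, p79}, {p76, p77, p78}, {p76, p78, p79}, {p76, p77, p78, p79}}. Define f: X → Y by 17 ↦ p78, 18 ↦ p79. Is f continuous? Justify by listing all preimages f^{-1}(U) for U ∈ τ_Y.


f IS continuous.

Compute f^{-1}(U) for each U ∈ τ_Y:
  U = ∅: f^{-1}(U) = ∅ ∈ τ_X ✓.
  U = {p76}: f^{-1}(U) = ∅ ∈ τ_X ✓.
  U = {p76, p78}: f^{-1}(U) = {17} ∈ τ_X ✓.
  U = {p76, p79}: f^{-1}(U) = {18} ∈ τ_X ✓.
  U = {p76, p77, p78}: f^{-1}(U) = {17} ∈ τ_X ✓.
  U = {p76, p78, p79}: f^{-1}(U) = {17, 18} ∈ τ_X ✓.
  U = {p76, p77, p78, p79}: f^{-1}(U) = {17, 18} ∈ τ_X ✓.
Every preimage lies in τ_X, so f IS continuous.


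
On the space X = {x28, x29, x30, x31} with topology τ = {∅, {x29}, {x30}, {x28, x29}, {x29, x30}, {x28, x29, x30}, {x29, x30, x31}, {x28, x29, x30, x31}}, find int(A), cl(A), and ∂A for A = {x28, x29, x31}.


int(A) = {x28, x29}, cl(A) = {x28, x29, x31}, ∂A = {x31}.

Closed sets in (X, τ) are complements of opens:
  closed(X, τ) = {∅, {x28}, {x31}, {x28, x31}, {x30, x31}, {x28, x29, x31}, {x28, x30, x31}, {x28, x29, x30, x31}}.
int(A) = ⋃ {U ∈ τ : U ⊆ A}. Opens contained in A: ∅, {x29}, {x28, x29}.
Taking the union of these: int(A) = {x28, x29}.
cl(A) = ⋂ {C closed : A ⊆ C}. Closed sets containing A: {x28, x29, x31}, {x28, x29, x30, x31}.
Intersecting these: cl(A) = {x28, x29, x31}.
∂A = cl(A) ∖ int(A) = {x28, x29, x31} ∖ {x28, x29} = {x31}.
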